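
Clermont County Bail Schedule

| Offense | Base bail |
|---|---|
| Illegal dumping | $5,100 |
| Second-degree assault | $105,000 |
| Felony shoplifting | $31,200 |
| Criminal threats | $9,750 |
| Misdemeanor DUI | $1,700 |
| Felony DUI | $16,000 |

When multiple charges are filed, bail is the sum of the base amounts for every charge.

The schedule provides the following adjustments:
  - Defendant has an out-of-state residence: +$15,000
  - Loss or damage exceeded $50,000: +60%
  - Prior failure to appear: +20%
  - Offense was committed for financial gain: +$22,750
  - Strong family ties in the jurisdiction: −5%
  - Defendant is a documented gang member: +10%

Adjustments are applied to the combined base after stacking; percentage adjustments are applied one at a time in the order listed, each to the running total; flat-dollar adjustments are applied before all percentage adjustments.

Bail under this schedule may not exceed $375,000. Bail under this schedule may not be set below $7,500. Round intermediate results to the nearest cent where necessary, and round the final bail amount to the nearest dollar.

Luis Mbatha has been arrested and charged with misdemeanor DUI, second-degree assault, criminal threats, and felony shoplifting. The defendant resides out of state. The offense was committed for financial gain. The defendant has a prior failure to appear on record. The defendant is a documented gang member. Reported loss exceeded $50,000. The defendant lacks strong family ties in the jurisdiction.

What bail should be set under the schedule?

Base amounts from the schedule: misdemeanor DUI $1,700; second-degree assault $105,000; criminal threats $9,750; felony shoplifting $31,200.
Stacking rule: sum of all bases. $1,700 + $105,000 + $9,750 + $31,200 = $147,650.
Defendant has an out-of-state residence (+$15,000 flat): $147,650 + $15,000 = $162,650.
Offense was committed for financial gain (+$22,750 flat): $162,650 + $22,750 = $185,400.
Loss or damage exceeded $50,000 (+60%): $185,400 × 1.6 = $296,640.
Prior failure to appear (+20%): $296,640 × 1.2 = $355,968.
Defendant is a documented gang member (+10%): $355,968 × 1.1 = $391,564.80.
Result $391,564.80 exceeds the maximum of $375,000; bail is capped at $375,000.
$375,000 is at or above the $7,500 minimum.

$375,000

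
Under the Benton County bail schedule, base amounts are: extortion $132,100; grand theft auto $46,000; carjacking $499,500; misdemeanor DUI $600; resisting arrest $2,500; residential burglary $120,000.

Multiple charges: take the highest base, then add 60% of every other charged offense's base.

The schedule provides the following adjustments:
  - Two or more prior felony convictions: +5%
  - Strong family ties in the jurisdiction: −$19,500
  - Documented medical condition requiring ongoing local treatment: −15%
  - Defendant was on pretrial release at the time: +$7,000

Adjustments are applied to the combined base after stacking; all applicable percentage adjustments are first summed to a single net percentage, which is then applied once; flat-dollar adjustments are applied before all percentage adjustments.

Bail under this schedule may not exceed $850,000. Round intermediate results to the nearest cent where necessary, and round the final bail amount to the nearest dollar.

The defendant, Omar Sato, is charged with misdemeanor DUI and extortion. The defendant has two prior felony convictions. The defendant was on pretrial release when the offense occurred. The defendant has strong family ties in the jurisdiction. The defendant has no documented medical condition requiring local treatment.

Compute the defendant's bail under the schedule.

$125,958

Base amounts from the schedule: misdemeanor DUI $600; extortion $132,100.
Stacking rule: highest base plus 60% of each additional charge. Highest is extortion at $132,100. Additional: $600 × 60% = $360. Combined base = $132,100 + $360 = $132,460.
Strong family ties in the jurisdiction (−$19,500 flat): $132,460 − $19,500 = $112,960.
Defendant was on pretrial release at the time (+$7,000 flat): $112,960 + $7,000 = $119,960.
Two or more prior felony convictions (+5%): $119,960 × 1.05 = $125,958.
$125,958 is within the $850,000 maximum.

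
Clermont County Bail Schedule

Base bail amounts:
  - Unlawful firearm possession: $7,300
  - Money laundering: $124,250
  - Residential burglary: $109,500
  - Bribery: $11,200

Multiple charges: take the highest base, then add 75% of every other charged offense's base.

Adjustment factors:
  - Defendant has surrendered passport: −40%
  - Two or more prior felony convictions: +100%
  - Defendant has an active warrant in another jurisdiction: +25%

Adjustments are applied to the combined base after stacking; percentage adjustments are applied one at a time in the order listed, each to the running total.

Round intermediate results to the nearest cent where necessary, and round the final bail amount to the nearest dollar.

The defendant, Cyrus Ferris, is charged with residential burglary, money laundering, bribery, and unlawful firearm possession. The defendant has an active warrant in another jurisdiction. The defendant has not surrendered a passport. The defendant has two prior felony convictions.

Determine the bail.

$550,625

Base amounts from the schedule: residential burglary $109,500; money laundering $124,250; bribery $11,200; unlawful firearm possession $7,300.
Stacking rule: highest base plus 75% of each additional charge. Highest is money laundering at $124,250. Additional: $109,500 × 75% = $82,125; $11,200 × 75% = $8,400; $7,300 × 75% = $5,475. Combined base = $124,250 + $96,000 = $220,250.
Two or more prior felony convictions (+100%): $220,250 × 2 = $440,500.
Defendant has an active warrant in another jurisdiction (+25%): $440,500 × 1.25 = $550,625.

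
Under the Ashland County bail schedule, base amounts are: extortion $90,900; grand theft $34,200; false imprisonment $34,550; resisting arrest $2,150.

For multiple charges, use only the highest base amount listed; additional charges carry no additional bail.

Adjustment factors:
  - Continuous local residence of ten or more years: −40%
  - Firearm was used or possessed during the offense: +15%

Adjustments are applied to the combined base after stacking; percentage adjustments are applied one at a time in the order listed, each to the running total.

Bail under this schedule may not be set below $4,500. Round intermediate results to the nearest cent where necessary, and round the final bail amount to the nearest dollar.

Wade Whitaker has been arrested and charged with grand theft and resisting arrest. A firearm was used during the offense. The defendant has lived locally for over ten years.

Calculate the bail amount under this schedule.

Base amounts from the schedule: grand theft $34,200; resisting arrest $2,150.
Stacking rule: use the highest base only. Highest is grand theft at $34,200. Combined base = $34,200.
Continuous local residence of ten or more years (−40%): $34,200 × 0.6 = $20,520.
Firearm was used or possessed during the offense (+15%): $20,520 × 1.15 = $23,598.
$23,598 is at or above the $4,500 minimum.

$23,598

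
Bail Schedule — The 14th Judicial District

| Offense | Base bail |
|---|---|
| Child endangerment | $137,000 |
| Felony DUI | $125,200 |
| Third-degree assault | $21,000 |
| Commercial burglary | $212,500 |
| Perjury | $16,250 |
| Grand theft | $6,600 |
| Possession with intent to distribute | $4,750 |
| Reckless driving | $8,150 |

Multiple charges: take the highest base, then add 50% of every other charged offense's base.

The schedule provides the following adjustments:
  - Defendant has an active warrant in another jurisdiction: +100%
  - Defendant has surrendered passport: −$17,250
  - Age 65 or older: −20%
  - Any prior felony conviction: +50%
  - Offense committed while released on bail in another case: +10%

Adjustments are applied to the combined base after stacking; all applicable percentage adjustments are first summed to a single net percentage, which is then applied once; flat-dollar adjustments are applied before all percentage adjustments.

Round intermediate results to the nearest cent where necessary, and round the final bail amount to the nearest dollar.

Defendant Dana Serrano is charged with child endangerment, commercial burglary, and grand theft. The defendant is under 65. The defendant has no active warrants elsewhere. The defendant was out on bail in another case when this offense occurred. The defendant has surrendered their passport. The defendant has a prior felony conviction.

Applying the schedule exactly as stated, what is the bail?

Base amounts from the schedule: child endangerment $137,000; commercial burglary $212,500; grand theft $6,600.
Stacking rule: highest base plus 50% of each additional charge. Highest is commercial burglary at $212,500. Additional: $137,000 × 50% = $68,500; $6,600 × 50% = $3,300. Combined base = $212,500 + $71,800 = $284,300.
Defendant has surrendered passport (−$17,250 flat): $284,300 − $17,250 = $267,050.
Net percentage adjustment: +50% +10% = +60%. $267,050 × 1.6 = $427,280.

$427,280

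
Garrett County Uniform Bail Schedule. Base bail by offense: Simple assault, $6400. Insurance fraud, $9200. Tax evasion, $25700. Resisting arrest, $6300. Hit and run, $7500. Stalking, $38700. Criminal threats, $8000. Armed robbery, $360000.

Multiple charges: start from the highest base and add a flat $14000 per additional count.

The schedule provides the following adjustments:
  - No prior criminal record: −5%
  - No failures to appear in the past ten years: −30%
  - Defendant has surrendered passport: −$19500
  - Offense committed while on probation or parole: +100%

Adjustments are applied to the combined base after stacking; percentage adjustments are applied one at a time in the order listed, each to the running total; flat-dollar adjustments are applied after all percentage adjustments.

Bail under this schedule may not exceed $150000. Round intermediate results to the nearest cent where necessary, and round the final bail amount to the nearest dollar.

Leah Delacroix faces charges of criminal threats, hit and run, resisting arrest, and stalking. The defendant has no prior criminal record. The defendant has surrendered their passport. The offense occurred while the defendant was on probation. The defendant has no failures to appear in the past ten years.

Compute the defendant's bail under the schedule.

$87831

Base amounts from the schedule: criminal threats $8000; hit and run $7500; resisting arrest $6300; stalking $38700.
Stacking rule: highest base plus $14000 per additional charge. Highest is stalking at $38700; 3 additional charges → +$42000. Combined base = $80700.
No prior criminal record (−5%): $80700 × 0.95 = $76665.
No failures to appear in the past ten years (−30%): $76665 × 0.7 = $53665.50.
Offense committed while on probation or parole (+100%): $53665.50 × 2 = $107331.
Defendant has surrendered passport (−$19500 flat): $107331 − $19500 = $87831.
$87831 is within the $150000 maximum.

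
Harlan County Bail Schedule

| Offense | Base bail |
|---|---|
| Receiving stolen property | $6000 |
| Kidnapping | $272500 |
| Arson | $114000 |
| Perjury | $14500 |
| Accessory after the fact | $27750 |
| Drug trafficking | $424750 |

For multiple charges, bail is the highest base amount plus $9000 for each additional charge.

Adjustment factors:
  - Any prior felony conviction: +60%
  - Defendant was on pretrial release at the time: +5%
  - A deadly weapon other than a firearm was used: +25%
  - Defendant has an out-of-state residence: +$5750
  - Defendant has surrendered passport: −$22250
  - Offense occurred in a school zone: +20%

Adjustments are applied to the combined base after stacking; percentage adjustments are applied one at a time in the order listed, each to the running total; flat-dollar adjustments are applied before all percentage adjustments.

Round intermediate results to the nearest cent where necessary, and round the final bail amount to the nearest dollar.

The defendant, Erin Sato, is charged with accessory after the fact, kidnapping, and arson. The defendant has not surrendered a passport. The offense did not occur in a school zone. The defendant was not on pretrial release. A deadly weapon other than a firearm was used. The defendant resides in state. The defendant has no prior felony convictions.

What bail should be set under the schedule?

$363125

Base amounts from the schedule: accessory after the fact $27750; kidnapping $272500; arson $114000.
Stacking rule: highest base plus $9000 per additional charge. Highest is kidnapping at $272500; 2 additional charges → +$18000. Combined base = $290500.
A deadly weapon other than a firearm was used (+25%): $290500 × 1.25 = $363125.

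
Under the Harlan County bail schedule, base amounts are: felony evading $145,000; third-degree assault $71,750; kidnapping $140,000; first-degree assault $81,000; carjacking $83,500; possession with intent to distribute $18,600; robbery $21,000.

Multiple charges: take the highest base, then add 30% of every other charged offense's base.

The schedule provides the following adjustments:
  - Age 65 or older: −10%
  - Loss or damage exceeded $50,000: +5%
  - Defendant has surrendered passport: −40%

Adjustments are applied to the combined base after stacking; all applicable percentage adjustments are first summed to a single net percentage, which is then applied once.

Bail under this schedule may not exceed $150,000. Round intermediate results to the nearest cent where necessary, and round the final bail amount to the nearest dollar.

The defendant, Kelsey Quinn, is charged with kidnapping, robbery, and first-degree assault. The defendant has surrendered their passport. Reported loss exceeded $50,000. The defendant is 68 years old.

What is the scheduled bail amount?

Base amounts from the schedule: kidnapping $140,000; robbery $21,000; first-degree assault $81,000.
Stacking rule: highest base plus 30% of each additional charge. Highest is kidnapping at $140,000. Additional: $21,000 × 30% = $6,300; $81,000 × 30% = $24,300. Combined base = $140,000 + $30,600 = $170,600.
Net percentage adjustment: −10% +5% −40% = −45%. $170,600 × 0.55 = $93,830.
$93,830 is within the $150,000 maximum.

$93,830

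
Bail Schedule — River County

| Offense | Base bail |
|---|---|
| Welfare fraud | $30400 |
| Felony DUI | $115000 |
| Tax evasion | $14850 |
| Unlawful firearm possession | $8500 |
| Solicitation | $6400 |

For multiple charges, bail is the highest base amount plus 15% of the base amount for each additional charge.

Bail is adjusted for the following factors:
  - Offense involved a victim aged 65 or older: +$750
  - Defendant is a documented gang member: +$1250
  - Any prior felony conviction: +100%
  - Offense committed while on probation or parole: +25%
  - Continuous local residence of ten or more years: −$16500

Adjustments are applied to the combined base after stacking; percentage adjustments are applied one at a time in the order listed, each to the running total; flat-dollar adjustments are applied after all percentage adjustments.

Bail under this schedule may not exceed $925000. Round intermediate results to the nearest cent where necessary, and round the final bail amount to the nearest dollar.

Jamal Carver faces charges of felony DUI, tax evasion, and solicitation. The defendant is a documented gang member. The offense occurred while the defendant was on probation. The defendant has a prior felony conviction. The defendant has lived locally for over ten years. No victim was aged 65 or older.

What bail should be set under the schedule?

Base amounts from the schedule: felony DUI $115000; tax evasion $14850; solicitation $6400.
Stacking rule: highest base plus 15% of each additional charge. Highest is felony DUI at $115000. Additional: $14850 × 15% = $2227.50; $6400 × 15% = $960. Combined base = $115000 + $3187.50 = $118187.50.
Any prior felony conviction (+100%): $118187.50 × 2 = $236375.
Offense committed while on probation or parole (+25%): $236375 × 1.25 = $295468.75.
Defendant is a documented gang member (+$1250 flat): $295468.75 + $1250 = $296718.75.
Continuous local residence of ten or more years (−$16500 flat): $296718.75 − $16500 = $280218.75.
$280218.75 is within the $925000 maximum.
Rounded to the nearest dollar: $280219.

$280219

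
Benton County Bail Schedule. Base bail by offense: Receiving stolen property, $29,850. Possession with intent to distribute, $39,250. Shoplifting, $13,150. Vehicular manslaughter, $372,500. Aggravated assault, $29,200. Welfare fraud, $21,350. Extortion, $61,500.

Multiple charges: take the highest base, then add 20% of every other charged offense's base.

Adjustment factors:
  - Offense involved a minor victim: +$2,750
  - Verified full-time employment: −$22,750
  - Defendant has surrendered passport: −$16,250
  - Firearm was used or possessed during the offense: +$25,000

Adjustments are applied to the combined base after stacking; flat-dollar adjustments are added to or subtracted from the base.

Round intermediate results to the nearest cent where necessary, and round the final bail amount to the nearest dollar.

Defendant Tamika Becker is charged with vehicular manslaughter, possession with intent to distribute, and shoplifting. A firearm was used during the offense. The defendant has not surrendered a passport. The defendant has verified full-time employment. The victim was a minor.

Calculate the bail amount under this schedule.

Base amounts from the schedule: vehicular manslaughter $372,500; possession with intent to distribute $39,250; shoplifting $13,150.
Stacking rule: highest base plus 20% of each additional charge. Highest is vehicular manslaughter at $372,500. Additional: $39,250 × 20% = $7,850; $13,150 × 20% = $2,630. Combined base = $372,500 + $10,480 = $382,980.
Offense involved a minor victim (+$2,750 flat): $382,980 + $2,750 = $385,730.
Verified full-time employment (−$22,750 flat): $385,730 − $22,750 = $362,980.
Firearm was used or possessed during the offense (+$25,000 flat): $362,980 + $25,000 = $387,980.

$387,980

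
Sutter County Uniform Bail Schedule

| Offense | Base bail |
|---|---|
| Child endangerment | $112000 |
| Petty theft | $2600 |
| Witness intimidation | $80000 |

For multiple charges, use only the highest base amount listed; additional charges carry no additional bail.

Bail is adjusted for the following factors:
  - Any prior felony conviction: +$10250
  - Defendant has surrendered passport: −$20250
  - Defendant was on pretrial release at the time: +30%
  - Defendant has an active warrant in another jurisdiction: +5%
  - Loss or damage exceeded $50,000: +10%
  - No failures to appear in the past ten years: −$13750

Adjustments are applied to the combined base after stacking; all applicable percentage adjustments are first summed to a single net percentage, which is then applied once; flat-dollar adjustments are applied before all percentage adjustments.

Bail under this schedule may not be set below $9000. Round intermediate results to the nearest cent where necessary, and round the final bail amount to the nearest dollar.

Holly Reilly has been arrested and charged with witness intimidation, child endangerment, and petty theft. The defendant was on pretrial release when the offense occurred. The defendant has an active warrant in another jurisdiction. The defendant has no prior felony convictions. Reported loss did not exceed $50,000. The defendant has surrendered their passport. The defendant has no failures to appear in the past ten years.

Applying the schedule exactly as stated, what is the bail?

$105300

Base amounts from the schedule: witness intimidation $80000; child endangerment $112000; petty theft $2600.
Stacking rule: use the highest base only. Highest is child endangerment at $112000. Combined base = $112000.
Defendant has surrendered passport (−$20250 flat): $112000 − $20250 = $91750.
No failures to appear in the past ten years (−$13750 flat): $91750 − $13750 = $78000.
Net percentage adjustment: +30% +5% = +35%. $78000 × 1.35 = $105300.
$105300 is at or above the $9000 minimum.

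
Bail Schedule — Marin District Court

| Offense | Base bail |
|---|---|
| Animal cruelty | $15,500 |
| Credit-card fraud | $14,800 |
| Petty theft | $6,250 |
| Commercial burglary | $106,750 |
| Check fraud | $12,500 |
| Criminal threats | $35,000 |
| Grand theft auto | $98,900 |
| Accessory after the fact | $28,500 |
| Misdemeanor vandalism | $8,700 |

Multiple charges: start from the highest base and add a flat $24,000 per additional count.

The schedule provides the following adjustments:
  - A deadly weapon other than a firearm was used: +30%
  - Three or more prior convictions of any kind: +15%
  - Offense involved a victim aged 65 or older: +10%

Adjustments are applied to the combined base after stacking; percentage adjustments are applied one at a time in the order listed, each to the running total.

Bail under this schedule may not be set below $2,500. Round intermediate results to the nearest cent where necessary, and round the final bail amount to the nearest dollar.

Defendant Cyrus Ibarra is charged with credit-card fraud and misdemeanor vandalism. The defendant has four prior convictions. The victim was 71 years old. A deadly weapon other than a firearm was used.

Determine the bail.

$63,807

Base amounts from the schedule: credit-card fraud $14,800; misdemeanor vandalism $8,700.
Stacking rule: highest base plus $24,000 per additional charge. Highest is credit-card fraud at $14,800; 1 additional charge → +$24,000. Combined base = $38,800.
A deadly weapon other than a firearm was used (+30%): $38,800 × 1.3 = $50,440.
Three or more prior convictions of any kind (+15%): $50,440 × 1.15 = $58,006.
Offense involved a victim aged 65 or older (+10%): $58,006 × 1.1 = $63,806.60.
$63,806.60 is at or above the $2,500 minimum.
Rounded to the nearest dollar: $63,807.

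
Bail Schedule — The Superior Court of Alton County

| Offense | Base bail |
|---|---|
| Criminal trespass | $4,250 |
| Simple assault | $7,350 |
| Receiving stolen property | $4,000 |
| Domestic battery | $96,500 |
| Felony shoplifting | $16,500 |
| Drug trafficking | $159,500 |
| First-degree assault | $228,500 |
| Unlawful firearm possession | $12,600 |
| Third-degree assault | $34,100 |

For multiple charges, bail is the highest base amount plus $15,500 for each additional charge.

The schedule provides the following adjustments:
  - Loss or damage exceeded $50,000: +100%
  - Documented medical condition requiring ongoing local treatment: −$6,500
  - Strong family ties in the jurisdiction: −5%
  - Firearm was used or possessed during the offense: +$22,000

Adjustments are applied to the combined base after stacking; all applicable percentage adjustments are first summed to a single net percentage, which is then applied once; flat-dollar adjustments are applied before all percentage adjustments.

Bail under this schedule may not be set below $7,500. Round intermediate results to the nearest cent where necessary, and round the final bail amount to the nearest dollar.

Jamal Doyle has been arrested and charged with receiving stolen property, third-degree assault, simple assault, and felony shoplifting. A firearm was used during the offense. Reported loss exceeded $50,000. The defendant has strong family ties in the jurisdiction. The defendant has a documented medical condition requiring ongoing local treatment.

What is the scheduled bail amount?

$187,395

Base amounts from the schedule: receiving stolen property $4,000; third-degree assault $34,100; simple assault $7,350; felony shoplifting $16,500.
Stacking rule: highest base plus $15,500 per additional charge. Highest is third-degree assault at $34,100; 3 additional charges → +$46,500. Combined base = $80,600.
Documented medical condition requiring ongoing local treatment (−$6,500 flat): $80,600 − $6,500 = $74,100.
Firearm was used or possessed during the offense (+$22,000 flat): $74,100 + $22,000 = $96,100.
Net percentage adjustment: +100% −5% = +95%. $96,100 × 1.95 = $187,395.
$187,395 is at or above the $7,500 minimum.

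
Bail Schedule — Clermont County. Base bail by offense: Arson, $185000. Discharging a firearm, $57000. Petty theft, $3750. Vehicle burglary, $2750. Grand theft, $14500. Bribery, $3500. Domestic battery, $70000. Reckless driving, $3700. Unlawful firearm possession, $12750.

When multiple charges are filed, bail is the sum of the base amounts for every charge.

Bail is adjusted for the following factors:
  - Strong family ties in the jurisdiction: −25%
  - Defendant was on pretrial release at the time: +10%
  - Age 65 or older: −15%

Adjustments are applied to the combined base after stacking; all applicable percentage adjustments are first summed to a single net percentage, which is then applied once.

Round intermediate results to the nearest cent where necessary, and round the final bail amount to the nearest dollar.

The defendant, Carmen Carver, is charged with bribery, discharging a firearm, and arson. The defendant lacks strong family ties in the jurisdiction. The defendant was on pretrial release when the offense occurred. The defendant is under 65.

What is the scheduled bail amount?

Base amounts from the schedule: bribery $3500; discharging a firearm $57000; arson $185000.
Stacking rule: sum of all bases. $3500 + $57000 + $185000 = $245500.
Defendant was on pretrial release at the time (+10%): $245500 × 1.1 = $270050.

$270050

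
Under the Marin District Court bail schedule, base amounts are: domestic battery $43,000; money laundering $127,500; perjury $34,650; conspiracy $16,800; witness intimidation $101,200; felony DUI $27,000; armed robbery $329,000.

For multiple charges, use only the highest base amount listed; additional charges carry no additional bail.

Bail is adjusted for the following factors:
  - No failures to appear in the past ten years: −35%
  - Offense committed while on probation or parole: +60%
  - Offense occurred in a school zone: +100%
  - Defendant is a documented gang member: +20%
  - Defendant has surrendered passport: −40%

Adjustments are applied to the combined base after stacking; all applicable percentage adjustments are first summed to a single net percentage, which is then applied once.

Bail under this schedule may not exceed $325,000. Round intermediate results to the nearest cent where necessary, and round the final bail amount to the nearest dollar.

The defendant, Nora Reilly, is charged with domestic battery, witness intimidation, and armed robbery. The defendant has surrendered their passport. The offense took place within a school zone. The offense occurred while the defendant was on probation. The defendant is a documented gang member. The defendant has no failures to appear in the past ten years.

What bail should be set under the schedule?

Base amounts from the schedule: domestic battery $43,000; witness intimidation $101,200; armed robbery $329,000.
Stacking rule: use the highest base only. Highest is armed robbery at $329,000. Combined base = $329,000.
Net percentage adjustment: −35% +60% +100% +20% −40% = +105%. $329,000 × 2.05 = $674,450.
Result $674,450 exceeds the maximum of $325,000; bail is capped at $325,000.

$325,000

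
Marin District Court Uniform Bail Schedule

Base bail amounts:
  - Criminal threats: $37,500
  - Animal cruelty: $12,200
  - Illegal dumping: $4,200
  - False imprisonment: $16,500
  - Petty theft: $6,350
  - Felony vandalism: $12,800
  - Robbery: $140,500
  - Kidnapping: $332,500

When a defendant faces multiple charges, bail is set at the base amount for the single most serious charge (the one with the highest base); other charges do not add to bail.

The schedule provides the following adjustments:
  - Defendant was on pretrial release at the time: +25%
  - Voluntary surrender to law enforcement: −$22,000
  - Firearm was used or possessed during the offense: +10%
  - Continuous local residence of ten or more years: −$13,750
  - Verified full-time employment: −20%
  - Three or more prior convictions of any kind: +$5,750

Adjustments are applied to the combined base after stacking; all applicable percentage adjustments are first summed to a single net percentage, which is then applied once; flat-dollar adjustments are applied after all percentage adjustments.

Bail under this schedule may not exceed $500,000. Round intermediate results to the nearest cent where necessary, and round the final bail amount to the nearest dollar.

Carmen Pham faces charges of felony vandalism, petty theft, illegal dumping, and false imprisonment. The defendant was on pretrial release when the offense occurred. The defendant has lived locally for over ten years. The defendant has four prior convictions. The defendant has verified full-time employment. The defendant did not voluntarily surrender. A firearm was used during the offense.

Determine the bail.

$10,975

Base amounts from the schedule: felony vandalism $12,800; petty theft $6,350; illegal dumping $4,200; false imprisonment $16,500.
Stacking rule: use the highest base only. Highest is false imprisonment at $16,500. Combined base = $16,500.
Net percentage adjustment: +25% +10% −20% = +15%. $16,500 × 1.15 = $18,975.
Continuous local residence of ten or more years (−$13,750 flat): $18,975 − $13,750 = $5,225.
Three or more prior convictions of any kind (+$5,750 flat): $5,225 + $5,750 = $10,975.
$10,975 is within the $500,000 maximum.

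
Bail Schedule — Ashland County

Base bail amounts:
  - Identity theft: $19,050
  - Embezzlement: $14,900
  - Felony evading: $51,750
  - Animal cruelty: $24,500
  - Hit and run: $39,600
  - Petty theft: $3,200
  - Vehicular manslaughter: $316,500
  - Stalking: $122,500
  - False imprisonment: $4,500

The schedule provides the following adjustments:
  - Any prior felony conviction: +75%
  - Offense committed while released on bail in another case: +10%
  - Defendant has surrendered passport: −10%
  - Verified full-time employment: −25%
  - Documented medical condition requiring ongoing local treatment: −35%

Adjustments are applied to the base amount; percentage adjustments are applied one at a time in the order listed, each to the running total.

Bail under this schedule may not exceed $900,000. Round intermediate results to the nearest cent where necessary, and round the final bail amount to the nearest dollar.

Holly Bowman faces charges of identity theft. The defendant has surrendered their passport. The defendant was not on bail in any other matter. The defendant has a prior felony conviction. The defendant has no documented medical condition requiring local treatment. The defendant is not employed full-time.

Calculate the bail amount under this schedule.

Base amounts from the schedule: identity theft $19,050.
Single charge. Combined base = $19,050.
Any prior felony conviction (+75%): $19,050 × 1.75 = $33,337.50.
Defendant has surrendered passport (−10%): $33,337.50 × 0.9 = $30,003.75.
$30,003.75 is within the $900,000 maximum.
Rounded to the nearest dollar: $30,004.

$30,004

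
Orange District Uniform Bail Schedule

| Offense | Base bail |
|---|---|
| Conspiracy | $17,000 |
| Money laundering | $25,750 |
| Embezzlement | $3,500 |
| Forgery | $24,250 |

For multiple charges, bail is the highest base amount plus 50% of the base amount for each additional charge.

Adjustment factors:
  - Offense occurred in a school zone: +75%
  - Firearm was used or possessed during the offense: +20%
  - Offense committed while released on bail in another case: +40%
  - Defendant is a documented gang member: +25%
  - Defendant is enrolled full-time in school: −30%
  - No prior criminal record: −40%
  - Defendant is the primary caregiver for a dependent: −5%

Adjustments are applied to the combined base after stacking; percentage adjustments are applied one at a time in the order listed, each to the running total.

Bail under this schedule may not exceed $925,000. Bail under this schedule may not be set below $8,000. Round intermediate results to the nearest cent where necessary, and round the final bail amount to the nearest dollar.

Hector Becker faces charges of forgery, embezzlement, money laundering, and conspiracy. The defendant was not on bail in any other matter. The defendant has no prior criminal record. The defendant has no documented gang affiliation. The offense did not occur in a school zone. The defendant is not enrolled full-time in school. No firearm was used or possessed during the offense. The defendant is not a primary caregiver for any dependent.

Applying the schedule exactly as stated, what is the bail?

Base amounts from the schedule: forgery $24,250; embezzlement $3,500; money laundering $25,750; conspiracy $17,000.
Stacking rule: highest base plus 50% of each additional charge. Highest is money laundering at $25,750. Additional: $24,250 × 50% = $12,125; $3,500 × 50% = $1,750; $17,000 × 50% = $8,500. Combined base = $25,750 + $22,375 = $48,125.
No prior criminal record (−40%): $48,125 × 0.6 = $28,875.
$28,875 is within the $925,000 maximum.
$28,875 is at or above the $8,000 minimum.

$28,875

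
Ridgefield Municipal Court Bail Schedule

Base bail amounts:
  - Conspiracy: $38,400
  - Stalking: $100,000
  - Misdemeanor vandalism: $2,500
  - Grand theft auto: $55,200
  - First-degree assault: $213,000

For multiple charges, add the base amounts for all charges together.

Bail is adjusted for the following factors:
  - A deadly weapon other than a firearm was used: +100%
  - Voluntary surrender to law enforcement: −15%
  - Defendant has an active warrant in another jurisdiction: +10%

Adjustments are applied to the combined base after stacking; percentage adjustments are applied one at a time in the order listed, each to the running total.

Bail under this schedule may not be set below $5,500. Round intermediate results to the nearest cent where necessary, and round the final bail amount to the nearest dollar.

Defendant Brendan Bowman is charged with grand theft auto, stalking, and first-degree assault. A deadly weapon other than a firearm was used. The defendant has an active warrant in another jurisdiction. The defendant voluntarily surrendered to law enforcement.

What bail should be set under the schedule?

Base amounts from the schedule: grand theft auto $55,200; stalking $100,000; first-degree assault $213,000.
Stacking rule: sum of all bases. $55,200 + $100,000 + $213,000 = $368,200.
A deadly weapon other than a firearm was used (+100%): $368,200 × 2 = $736,400.
Voluntary surrender to law enforcement (−15%): $736,400 × 0.85 = $625,940.
Defendant has an active warrant in another jurisdiction (+10%): $625,940 × 1.1 = $688,534.
$688,534 is at or above the $5,500 minimum.

$688,534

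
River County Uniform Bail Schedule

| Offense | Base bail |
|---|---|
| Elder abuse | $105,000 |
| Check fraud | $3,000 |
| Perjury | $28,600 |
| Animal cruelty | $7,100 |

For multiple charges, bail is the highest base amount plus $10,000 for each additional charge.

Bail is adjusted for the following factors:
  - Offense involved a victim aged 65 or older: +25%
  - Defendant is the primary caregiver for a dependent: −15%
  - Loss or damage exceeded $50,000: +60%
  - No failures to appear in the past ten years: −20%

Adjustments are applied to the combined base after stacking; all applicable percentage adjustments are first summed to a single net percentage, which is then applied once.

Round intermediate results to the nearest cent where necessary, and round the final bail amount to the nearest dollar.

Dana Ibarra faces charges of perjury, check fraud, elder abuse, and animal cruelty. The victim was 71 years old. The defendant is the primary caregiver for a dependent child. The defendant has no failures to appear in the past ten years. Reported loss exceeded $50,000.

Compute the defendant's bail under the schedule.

$202,500

Base amounts from the schedule: perjury $28,600; check fraud $3,000; elder abuse $105,000; animal cruelty $7,100.
Stacking rule: highest base plus $10,000 per additional charge. Highest is elder abuse at $105,000; 3 additional charges → +$30,000. Combined base = $135,000.
Net percentage adjustment: +25% −15% +60% −20% = +50%. $135,000 × 1.5 = $202,500.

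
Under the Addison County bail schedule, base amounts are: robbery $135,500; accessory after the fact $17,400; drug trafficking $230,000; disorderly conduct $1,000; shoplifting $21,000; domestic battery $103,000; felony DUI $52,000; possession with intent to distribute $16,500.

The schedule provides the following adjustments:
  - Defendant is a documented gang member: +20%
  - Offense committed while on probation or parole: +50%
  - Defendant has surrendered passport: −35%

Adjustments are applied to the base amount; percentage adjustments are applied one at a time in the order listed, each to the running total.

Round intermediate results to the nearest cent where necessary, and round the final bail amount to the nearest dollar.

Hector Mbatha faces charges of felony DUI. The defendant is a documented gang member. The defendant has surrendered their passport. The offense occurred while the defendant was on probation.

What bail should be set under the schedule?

$60,840

Base amounts from the schedule: felony DUI $52,000.
Single charge. Combined base = $52,000.
Defendant is a documented gang member (+20%): $52,000 × 1.2 = $62,400.
Offense committed while on probation or parole (+50%): $62,400 × 1.5 = $93,600.
Defendant has surrendered passport (−35%): $93,600 × 0.65 = $60,840.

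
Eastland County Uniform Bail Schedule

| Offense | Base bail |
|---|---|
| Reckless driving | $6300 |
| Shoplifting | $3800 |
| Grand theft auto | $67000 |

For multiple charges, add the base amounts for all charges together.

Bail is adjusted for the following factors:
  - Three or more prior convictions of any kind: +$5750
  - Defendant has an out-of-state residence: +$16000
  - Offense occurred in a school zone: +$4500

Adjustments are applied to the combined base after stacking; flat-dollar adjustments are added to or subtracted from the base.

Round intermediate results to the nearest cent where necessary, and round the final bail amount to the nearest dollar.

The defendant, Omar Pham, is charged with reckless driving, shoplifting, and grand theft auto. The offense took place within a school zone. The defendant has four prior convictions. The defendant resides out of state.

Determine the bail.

$103350

Base amounts from the schedule: reckless driving $6300; shoplifting $3800; grand theft auto $67000.
Stacking rule: sum of all bases. $6300 + $3800 + $67000 = $77100.
Three or more prior convictions of any kind (+$5750 flat): $77100 + $5750 = $82850.
Defendant has an out-of-state residence (+$16000 flat): $82850 + $16000 = $98850.
Offense occurred in a school zone (+$4500 flat): $98850 + $4500 = $103350.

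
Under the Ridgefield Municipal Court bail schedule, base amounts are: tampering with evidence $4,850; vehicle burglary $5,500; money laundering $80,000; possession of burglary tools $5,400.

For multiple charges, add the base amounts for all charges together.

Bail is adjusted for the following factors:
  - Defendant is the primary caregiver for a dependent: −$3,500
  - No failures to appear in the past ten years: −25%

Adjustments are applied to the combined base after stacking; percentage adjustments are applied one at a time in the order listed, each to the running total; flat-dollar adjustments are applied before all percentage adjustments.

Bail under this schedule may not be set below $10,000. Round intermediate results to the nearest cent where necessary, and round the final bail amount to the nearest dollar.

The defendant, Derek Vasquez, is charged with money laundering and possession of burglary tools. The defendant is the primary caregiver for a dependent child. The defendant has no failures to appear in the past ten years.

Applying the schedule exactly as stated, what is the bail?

Base amounts from the schedule: money laundering $80,000; possession of burglary tools $5,400.
Stacking rule: sum of all bases. $80,000 + $5,400 = $85,400.
Defendant is the primary caregiver for a dependent (−$3,500 flat): $85,400 − $3,500 = $81,900.
No failures to appear in the past ten years (−25%): $81,900 × 0.75 = $61,425.
$61,425 is at or above the $10,000 minimum.

$61,425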